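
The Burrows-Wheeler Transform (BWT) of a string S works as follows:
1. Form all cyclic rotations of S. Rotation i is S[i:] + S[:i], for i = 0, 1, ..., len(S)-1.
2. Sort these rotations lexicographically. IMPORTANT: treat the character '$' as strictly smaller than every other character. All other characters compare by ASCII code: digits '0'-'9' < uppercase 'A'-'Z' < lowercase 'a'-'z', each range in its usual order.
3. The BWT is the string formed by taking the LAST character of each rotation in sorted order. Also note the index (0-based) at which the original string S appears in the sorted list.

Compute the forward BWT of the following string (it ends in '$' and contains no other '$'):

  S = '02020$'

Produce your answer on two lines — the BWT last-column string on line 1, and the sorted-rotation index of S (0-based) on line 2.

Answer: 022$00
3

Derivation:
All 6 rotations (rotation i = S[i:]+S[:i]):
  rot[0] = 02020$
  rot[1] = 2020$0
  rot[2] = 020$02
  rot[3] = 20$020
  rot[4] = 0$0202
  rot[5] = $02020
Sorted (with $ < everything):
  sorted[0] = $02020  (last char: '0')
  sorted[1] = 0$0202  (last char: '2')
  sorted[2] = 020$02  (last char: '2')
  sorted[3] = 02020$  (last char: '$')
  sorted[4] = 20$020  (last char: '0')
  sorted[5] = 2020$0  (last char: '0')
Last column: 022$00
Original string S is at sorted index 3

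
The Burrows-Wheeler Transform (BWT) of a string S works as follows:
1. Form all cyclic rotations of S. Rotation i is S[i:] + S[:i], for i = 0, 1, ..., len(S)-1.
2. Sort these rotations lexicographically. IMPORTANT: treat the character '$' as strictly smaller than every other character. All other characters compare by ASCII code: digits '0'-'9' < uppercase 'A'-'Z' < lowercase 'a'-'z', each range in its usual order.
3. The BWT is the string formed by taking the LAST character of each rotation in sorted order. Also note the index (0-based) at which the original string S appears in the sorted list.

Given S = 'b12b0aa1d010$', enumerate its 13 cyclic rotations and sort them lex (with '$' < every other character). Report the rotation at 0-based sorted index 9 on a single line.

Answer: aa1d010$b12b0

Derivation:
All 13 rotations (rotation i = S[i:]+S[:i]):
  rot[0] = b12b0aa1d010$
  rot[1] = 12b0aa1d010$b
  rot[2] = 2b0aa1d010$b1
  rot[3] = b0aa1d010$b12
  rot[4] = 0aa1d010$b12b
  rot[5] = aa1d010$b12b0
  rot[6] = a1d010$b12b0a
  rot[7] = 1d010$b12b0aa
  rot[8] = d010$b12b0aa1
  rot[9] = 010$b12b0aa1d
  rot[10] = 10$b12b0aa1d0
  rot[11] = 0$b12b0aa1d01
  rot[12] = $b12b0aa1d010
Sorted (with $ < everything):
  sorted[0] = $b12b0aa1d010
  sorted[1] = 0$b12b0aa1d01
  sorted[2] = 010$b12b0aa1d
  sorted[3] = 0aa1d010$b12b
  sorted[4] = 10$b12b0aa1d0
  sorted[5] = 12b0aa1d010$b
  sorted[6] = 1d010$b12b0aa
  sorted[7] = 2b0aa1d010$b1
  sorted[8] = a1d010$b12b0a
  sorted[9] = aa1d010$b12b0
  sorted[10] = b0aa1d010$b12
  sorted[11] = b12b0aa1d010$
  sorted[12] = d010$b12b0aa1
sorted[9] = aa1d010$b12b0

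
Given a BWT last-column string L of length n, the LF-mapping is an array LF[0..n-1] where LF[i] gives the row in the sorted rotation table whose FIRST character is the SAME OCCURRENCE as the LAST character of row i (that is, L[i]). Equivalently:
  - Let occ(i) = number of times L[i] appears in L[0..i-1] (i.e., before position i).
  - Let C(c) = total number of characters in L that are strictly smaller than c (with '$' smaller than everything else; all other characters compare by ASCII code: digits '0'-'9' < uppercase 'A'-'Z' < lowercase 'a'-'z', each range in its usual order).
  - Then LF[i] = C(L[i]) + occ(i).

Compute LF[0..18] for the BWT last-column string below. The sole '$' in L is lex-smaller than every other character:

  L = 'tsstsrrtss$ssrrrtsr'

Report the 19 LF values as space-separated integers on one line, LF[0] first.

Answer: 15 7 8 16 9 1 2 17 10 11 0 12 13 3 4 5 18 14 6

Derivation:
Char counts: '$':1, 'r':6, 's':8, 't':4
C (first-col start): C('$')=0, C('r')=1, C('s')=7, C('t')=15
L[0]='t': occ=0, LF[0]=C('t')+0=15+0=15
L[1]='s': occ=0, LF[1]=C('s')+0=7+0=7
L[2]='s': occ=1, LF[2]=C('s')+1=7+1=8
L[3]='t': occ=1, LF[3]=C('t')+1=15+1=16
L[4]='s': occ=2, LF[4]=C('s')+2=7+2=9
L[5]='r': occ=0, LF[5]=C('r')+0=1+0=1
L[6]='r': occ=1, LF[6]=C('r')+1=1+1=2
L[7]='t': occ=2, LF[7]=C('t')+2=15+2=17
L[8]='s': occ=3, LF[8]=C('s')+3=7+3=10
L[9]='s': occ=4, LF[9]=C('s')+4=7+4=11
L[10]='$': occ=0, LF[10]=C('$')+0=0+0=0
L[11]='s': occ=5, LF[11]=C('s')+5=7+5=12
L[12]='s': occ=6, LF[12]=C('s')+6=7+6=13
L[13]='r': occ=2, LF[13]=C('r')+2=1+2=3
L[14]='r': occ=3, LF[14]=C('r')+3=1+3=4
L[15]='r': occ=4, LF[15]=C('r')+4=1+4=5
L[16]='t': occ=3, LF[16]=C('t')+3=15+3=18
L[17]='s': occ=7, LF[17]=C('s')+7=7+7=14
L[18]='r': occ=5, LF[18]=C('r')+5=1+5=6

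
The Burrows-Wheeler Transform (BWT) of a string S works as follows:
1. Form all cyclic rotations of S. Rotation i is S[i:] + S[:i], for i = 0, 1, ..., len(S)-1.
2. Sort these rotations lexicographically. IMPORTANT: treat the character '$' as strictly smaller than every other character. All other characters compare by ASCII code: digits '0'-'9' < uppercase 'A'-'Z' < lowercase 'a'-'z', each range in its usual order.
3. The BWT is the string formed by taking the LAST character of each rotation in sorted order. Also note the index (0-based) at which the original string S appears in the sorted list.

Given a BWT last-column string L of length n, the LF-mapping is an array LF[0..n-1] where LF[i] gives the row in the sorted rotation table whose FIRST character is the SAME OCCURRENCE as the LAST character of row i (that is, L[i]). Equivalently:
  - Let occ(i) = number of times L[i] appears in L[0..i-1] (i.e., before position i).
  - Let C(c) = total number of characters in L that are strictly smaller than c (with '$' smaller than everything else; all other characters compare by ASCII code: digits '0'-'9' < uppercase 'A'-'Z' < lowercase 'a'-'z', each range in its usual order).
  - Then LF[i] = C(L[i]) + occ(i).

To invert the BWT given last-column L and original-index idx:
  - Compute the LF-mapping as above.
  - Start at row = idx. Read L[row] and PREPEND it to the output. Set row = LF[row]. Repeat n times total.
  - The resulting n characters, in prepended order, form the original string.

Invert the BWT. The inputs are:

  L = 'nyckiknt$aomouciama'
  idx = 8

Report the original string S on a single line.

LF mapping: 12 18 4 8 6 9 13 16 0 1 14 10 15 17 5 7 2 11 3
Walk LF starting at row 8, prepending L[row]:
  step 1: row=8, L[8]='$', prepend. Next row=LF[8]=0
  step 2: row=0, L[0]='n', prepend. Next row=LF[0]=12
  step 3: row=12, L[12]='o', prepend. Next row=LF[12]=15
  step 4: row=15, L[15]='i', prepend. Next row=LF[15]=7
  step 5: row=7, L[7]='t', prepend. Next row=LF[7]=16
  step 6: row=16, L[16]='a', prepend. Next row=LF[16]=2
  step 7: row=2, L[2]='c', prepend. Next row=LF[2]=4
  step 8: row=4, L[4]='i', prepend. Next row=LF[4]=6
  step 9: row=6, L[6]='n', prepend. Next row=LF[6]=13
  step 10: row=13, L[13]='u', prepend. Next row=LF[13]=17
  step 11: row=17, L[17]='m', prepend. Next row=LF[17]=11
  step 12: row=11, L[11]='m', prepend. Next row=LF[11]=10
  step 13: row=10, L[10]='o', prepend. Next row=LF[10]=14
  step 14: row=14, L[14]='c', prepend. Next row=LF[14]=5
  step 15: row=5, L[5]='k', prepend. Next row=LF[5]=9
  step 16: row=9, L[9]='a', prepend. Next row=LF[9]=1
  step 17: row=1, L[1]='y', prepend. Next row=LF[1]=18
  step 18: row=18, L[18]='a', prepend. Next row=LF[18]=3
  step 19: row=3, L[3]='k', prepend. Next row=LF[3]=8
Reversed output: kayakcommunication$

Answer: kayakcommunication$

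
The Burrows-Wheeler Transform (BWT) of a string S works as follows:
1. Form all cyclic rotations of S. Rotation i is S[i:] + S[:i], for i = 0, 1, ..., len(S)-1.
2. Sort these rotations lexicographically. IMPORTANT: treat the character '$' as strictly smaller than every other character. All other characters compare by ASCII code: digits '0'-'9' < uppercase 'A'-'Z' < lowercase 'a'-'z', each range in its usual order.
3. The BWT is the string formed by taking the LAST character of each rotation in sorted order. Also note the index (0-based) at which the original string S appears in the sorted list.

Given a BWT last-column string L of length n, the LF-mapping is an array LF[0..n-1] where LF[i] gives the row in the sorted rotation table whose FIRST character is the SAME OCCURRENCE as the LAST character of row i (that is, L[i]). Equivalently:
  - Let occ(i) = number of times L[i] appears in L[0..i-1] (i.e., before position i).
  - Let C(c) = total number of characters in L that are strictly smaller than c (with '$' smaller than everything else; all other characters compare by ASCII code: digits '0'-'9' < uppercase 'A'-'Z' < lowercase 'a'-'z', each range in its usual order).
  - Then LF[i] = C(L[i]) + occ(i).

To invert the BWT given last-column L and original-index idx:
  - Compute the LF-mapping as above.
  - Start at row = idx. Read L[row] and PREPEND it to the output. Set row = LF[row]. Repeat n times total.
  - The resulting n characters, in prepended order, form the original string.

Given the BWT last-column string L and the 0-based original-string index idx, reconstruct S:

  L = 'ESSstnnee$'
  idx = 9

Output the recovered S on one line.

Answer: tennesSSE$

Derivation:
LF mapping: 1 2 3 8 9 6 7 4 5 0
Walk LF starting at row 9, prepending L[row]:
  step 1: row=9, L[9]='$', prepend. Next row=LF[9]=0
  step 2: row=0, L[0]='E', prepend. Next row=LF[0]=1
  step 3: row=1, L[1]='S', prepend. Next row=LF[1]=2
  step 4: row=2, L[2]='S', prepend. Next row=LF[2]=3
  step 5: row=3, L[3]='s', prepend. Next row=LF[3]=8
  step 6: row=8, L[8]='e', prepend. Next row=LF[8]=5
  step 7: row=5, L[5]='n', prepend. Next row=LF[5]=6
  step 8: row=6, L[6]='n', prepend. Next row=LF[6]=7
  step 9: row=7, L[7]='e', prepend. Next row=LF[7]=4
  step 10: row=4, L[4]='t', prepend. Next row=LF[4]=9
Reversed output: tennesSSE$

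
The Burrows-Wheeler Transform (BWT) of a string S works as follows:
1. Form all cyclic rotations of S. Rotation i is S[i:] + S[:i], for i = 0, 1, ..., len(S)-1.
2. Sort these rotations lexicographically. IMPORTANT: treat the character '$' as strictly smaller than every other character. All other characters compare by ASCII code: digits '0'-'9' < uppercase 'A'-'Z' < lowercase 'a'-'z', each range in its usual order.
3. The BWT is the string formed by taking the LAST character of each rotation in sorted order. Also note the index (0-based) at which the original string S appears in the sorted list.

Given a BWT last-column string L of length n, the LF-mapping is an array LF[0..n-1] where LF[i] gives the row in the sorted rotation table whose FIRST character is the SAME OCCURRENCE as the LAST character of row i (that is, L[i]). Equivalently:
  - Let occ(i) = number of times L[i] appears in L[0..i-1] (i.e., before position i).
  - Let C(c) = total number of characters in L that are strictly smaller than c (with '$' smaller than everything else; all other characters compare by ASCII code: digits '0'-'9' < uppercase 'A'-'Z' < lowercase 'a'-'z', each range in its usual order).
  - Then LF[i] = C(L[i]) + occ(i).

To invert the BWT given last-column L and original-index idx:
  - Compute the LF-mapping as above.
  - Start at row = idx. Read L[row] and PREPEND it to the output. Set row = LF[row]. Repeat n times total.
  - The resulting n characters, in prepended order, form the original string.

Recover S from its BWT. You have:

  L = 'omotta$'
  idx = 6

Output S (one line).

Answer: tomato$

Derivation:
LF mapping: 3 2 4 5 6 1 0
Walk LF starting at row 6, prepending L[row]:
  step 1: row=6, L[6]='$', prepend. Next row=LF[6]=0
  step 2: row=0, L[0]='o', prepend. Next row=LF[0]=3
  step 3: row=3, L[3]='t', prepend. Next row=LF[3]=5
  step 4: row=5, L[5]='a', prepend. Next row=LF[5]=1
  step 5: row=1, L[1]='m', prepend. Next row=LF[1]=2
  step 6: row=2, L[2]='o', prepend. Next row=LF[2]=4
  step 7: row=4, L[4]='t', prepend. Next row=LF[4]=6
Reversed output: tomato$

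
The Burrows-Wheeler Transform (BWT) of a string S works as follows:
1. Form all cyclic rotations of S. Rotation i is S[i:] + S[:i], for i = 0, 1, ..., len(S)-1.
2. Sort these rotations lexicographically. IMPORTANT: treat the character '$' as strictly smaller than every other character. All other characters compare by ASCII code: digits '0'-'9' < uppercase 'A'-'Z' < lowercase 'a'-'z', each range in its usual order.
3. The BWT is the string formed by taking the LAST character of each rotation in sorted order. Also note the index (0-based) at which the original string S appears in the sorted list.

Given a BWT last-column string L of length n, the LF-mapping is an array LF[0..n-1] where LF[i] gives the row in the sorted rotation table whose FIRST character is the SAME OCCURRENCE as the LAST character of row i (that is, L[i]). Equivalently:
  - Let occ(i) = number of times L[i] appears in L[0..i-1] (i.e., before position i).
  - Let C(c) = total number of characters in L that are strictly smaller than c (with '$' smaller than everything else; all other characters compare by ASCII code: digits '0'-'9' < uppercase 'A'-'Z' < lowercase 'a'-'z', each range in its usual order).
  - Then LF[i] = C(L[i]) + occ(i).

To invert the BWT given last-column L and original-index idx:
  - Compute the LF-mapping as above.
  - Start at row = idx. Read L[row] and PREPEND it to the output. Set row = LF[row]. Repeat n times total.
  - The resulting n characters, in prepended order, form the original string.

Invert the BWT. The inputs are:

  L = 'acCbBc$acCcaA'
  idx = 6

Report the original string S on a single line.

LF mapping: 5 9 3 8 2 10 0 6 11 4 12 7 1
Walk LF starting at row 6, prepending L[row]:
  step 1: row=6, L[6]='$', prepend. Next row=LF[6]=0
  step 2: row=0, L[0]='a', prepend. Next row=LF[0]=5
  step 3: row=5, L[5]='c', prepend. Next row=LF[5]=10
  step 4: row=10, L[10]='c', prepend. Next row=LF[10]=12
  step 5: row=12, L[12]='A', prepend. Next row=LF[12]=1
  step 6: row=1, L[1]='c', prepend. Next row=LF[1]=9
  step 7: row=9, L[9]='C', prepend. Next row=LF[9]=4
  step 8: row=4, L[4]='B', prepend. Next row=LF[4]=2
  step 9: row=2, L[2]='C', prepend. Next row=LF[2]=3
  step 10: row=3, L[3]='b', prepend. Next row=LF[3]=8
  step 11: row=8, L[8]='c', prepend. Next row=LF[8]=11
  step 12: row=11, L[11]='a', prepend. Next row=LF[11]=7
  step 13: row=7, L[7]='a', prepend. Next row=LF[7]=6
Reversed output: aacbCBCcAcca$

Answer: aacbCBCcAcca$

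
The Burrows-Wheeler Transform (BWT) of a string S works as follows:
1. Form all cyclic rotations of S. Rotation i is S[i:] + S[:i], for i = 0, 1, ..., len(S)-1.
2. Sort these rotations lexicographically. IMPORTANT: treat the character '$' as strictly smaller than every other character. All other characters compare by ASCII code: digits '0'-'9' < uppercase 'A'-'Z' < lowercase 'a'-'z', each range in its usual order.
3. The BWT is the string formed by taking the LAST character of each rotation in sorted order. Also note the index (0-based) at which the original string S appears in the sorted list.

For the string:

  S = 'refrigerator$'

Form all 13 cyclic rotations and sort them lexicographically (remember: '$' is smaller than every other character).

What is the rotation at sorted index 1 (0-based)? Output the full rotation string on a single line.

Answer: ator$refriger

Derivation:
All 13 rotations (rotation i = S[i:]+S[:i]):
  rot[0] = refrigerator$
  rot[1] = efrigerator$r
  rot[2] = frigerator$re
  rot[3] = rigerator$ref
  rot[4] = igerator$refr
  rot[5] = gerator$refri
  rot[6] = erator$refrig
  rot[7] = rator$refrige
  rot[8] = ator$refriger
  rot[9] = tor$refrigera
  rot[10] = or$refrigerat
  rot[11] = r$refrigerato
  rot[12] = $refrigerator
Sorted (with $ < everything):
  sorted[0] = $refrigerator
  sorted[1] = ator$refriger
  sorted[2] = efrigerator$r
  sorted[3] = erator$refrig
  sorted[4] = frigerator$re
  sorted[5] = gerator$refri
  sorted[6] = igerator$refr
  sorted[7] = or$refrigerat
  sorted[8] = r$refrigerato
  sorted[9] = rator$refrige
  sorted[10] = refrigerator$
  sorted[11] = rigerator$ref
  sorted[12] = tor$refrigera
sorted[1] = ator$refriger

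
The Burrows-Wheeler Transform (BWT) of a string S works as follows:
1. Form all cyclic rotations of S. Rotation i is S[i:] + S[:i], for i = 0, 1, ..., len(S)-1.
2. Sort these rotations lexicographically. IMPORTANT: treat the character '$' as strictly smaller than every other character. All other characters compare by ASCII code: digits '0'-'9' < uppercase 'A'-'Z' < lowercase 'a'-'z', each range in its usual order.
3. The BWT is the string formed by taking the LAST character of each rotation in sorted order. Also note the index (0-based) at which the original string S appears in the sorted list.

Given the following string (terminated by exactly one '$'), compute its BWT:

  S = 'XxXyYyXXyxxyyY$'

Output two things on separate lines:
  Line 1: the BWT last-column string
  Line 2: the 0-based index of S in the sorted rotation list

Answer: Yy$xXyyXyxYyXXx
2

Derivation:
All 15 rotations (rotation i = S[i:]+S[:i]):
  rot[0] = XxXyYyXXyxxyyY$
  rot[1] = xXyYyXXyxxyyY$X
  rot[2] = XyYyXXyxxyyY$Xx
  rot[3] = yYyXXyxxyyY$XxX
  rot[4] = YyXXyxxyyY$XxXy
  rot[5] = yXXyxxyyY$XxXyY
  rot[6] = XXyxxyyY$XxXyYy
  rot[7] = XyxxyyY$XxXyYyX
  rot[8] = yxxyyY$XxXyYyXX
  rot[9] = xxyyY$XxXyYyXXy
  rot[10] = xyyY$XxXyYyXXyx
  rot[11] = yyY$XxXyYyXXyxx
  rot[12] = yY$XxXyYyXXyxxy
  rot[13] = Y$XxXyYyXXyxxyy
  rot[14] = $XxXyYyXXyxxyyY
Sorted (with $ < everything):
  sorted[0] = $XxXyYyXXyxxyyY  (last char: 'Y')
  sorted[1] = XXyxxyyY$XxXyYy  (last char: 'y')
  sorted[2] = XxXyYyXXyxxyyY$  (last char: '$')
  sorted[3] = XyYyXXyxxyyY$Xx  (last char: 'x')
  sorted[4] = XyxxyyY$XxXyYyX  (last char: 'X')
  sorted[5] = Y$XxXyYyXXyxxyy  (last char: 'y')
  sorted[6] = YyXXyxxyyY$XxXy  (last char: 'y')
  sorted[7] = xXyYyXXyxxyyY$X  (last char: 'X')
  sorted[8] = xxyyY$XxXyYyXXy  (last char: 'y')
  sorted[9] = xyyY$XxXyYyXXyx  (last char: 'x')
  sorted[10] = yXXyxxyyY$XxXyY  (last char: 'Y')
  sorted[11] = yY$XxXyYyXXyxxy  (last char: 'y')
  sorted[12] = yYyXXyxxyyY$XxX  (last char: 'X')
  sorted[13] = yxxyyY$XxXyYyXX  (last char: 'X')
  sorted[14] = yyY$XxXyYyXXyxx  (last char: 'x')
Last column: Yy$xXyyXyxYyXXx
Original string S is at sorted index 2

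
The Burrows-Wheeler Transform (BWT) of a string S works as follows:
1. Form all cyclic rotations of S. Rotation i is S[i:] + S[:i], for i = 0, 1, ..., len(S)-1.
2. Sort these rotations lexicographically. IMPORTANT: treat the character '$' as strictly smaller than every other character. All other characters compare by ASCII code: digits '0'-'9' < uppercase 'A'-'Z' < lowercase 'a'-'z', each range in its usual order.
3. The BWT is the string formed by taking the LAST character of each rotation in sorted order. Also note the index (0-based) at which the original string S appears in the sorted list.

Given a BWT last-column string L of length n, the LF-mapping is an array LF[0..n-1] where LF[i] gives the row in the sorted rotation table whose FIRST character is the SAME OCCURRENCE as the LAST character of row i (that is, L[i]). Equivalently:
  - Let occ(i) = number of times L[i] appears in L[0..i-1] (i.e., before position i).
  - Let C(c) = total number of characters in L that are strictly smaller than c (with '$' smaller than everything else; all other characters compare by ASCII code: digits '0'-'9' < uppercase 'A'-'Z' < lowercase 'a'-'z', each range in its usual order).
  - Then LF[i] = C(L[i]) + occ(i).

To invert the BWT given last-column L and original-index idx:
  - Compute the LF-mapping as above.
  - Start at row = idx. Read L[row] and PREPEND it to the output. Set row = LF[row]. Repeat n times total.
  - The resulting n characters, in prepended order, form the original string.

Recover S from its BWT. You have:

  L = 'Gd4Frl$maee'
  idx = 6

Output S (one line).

LF mapping: 3 5 1 2 10 8 0 9 4 6 7
Walk LF starting at row 6, prepending L[row]:
  step 1: row=6, L[6]='$', prepend. Next row=LF[6]=0
  step 2: row=0, L[0]='G', prepend. Next row=LF[0]=3
  step 3: row=3, L[3]='F', prepend. Next row=LF[3]=2
  step 4: row=2, L[2]='4', prepend. Next row=LF[2]=1
  step 5: row=1, L[1]='d', prepend. Next row=LF[1]=5
  step 6: row=5, L[5]='l', prepend. Next row=LF[5]=8
  step 7: row=8, L[8]='a', prepend. Next row=LF[8]=4
  step 8: row=4, L[4]='r', prepend. Next row=LF[4]=10
  step 9: row=10, L[10]='e', prepend. Next row=LF[10]=7
  step 10: row=7, L[7]='m', prepend. Next row=LF[7]=9
  step 11: row=9, L[9]='e', prepend. Next row=LF[9]=6
Reversed output: emerald4FG$

Answer: emerald4FG$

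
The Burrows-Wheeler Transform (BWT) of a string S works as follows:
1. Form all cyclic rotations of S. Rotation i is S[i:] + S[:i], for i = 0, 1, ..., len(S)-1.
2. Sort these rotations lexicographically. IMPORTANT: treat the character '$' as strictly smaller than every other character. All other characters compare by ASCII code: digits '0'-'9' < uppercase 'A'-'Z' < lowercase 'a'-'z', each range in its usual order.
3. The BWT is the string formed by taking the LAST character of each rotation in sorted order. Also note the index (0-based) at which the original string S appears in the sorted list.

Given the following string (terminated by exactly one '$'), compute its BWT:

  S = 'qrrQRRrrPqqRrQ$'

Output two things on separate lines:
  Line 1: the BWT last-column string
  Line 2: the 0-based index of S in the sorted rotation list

Answer: QrrrQqRqP$rRrRq
9

Derivation:
All 15 rotations (rotation i = S[i:]+S[:i]):
  rot[0] = qrrQRRrrPqqRrQ$
  rot[1] = rrQRRrrPqqRrQ$q
  rot[2] = rQRRrrPqqRrQ$qr
  rot[3] = QRRrrPqqRrQ$qrr
  rot[4] = RRrrPqqRrQ$qrrQ
  rot[5] = RrrPqqRrQ$qrrQR
  rot[6] = rrPqqRrQ$qrrQRR
  rot[7] = rPqqRrQ$qrrQRRr
  rot[8] = PqqRrQ$qrrQRRrr
  rot[9] = qqRrQ$qrrQRRrrP
  rot[10] = qRrQ$qrrQRRrrPq
  rot[11] = RrQ$qrrQRRrrPqq
  rot[12] = rQ$qrrQRRrrPqqR
  rot[13] = Q$qrrQRRrrPqqRr
  rot[14] = $qrrQRRrrPqqRrQ
Sorted (with $ < everything):
  sorted[0] = $qrrQRRrrPqqRrQ  (last char: 'Q')
  sorted[1] = PqqRrQ$qrrQRRrr  (last char: 'r')
  sorted[2] = Q$qrrQRRrrPqqRr  (last char: 'r')
  sorted[3] = QRRrrPqqRrQ$qrr  (last char: 'r')
  sorted[4] = RRrrPqqRrQ$qrrQ  (last char: 'Q')
  sorted[5] = RrQ$qrrQRRrrPqq  (last char: 'q')
  sorted[6] = RrrPqqRrQ$qrrQR  (last char: 'R')
  sorted[7] = qRrQ$qrrQRRrrPq  (last char: 'q')
  sorted[8] = qqRrQ$qrrQRRrrP  (last char: 'P')
  sorted[9] = qrrQRRrrPqqRrQ$  (last char: '$')
  sorted[10] = rPqqRrQ$qrrQRRr  (last char: 'r')
  sorted[11] = rQ$qrrQRRrrPqqR  (last char: 'R')
  sorted[12] = rQRRrrPqqRrQ$qr  (last char: 'r')
  sorted[13] = rrPqqRrQ$qrrQRR  (last char: 'R')
  sorted[14] = rrQRRrrPqqRrQ$q  (last char: 'q')
Last column: QrrrQqRqP$rRrRq
Original string S is at sorted index 9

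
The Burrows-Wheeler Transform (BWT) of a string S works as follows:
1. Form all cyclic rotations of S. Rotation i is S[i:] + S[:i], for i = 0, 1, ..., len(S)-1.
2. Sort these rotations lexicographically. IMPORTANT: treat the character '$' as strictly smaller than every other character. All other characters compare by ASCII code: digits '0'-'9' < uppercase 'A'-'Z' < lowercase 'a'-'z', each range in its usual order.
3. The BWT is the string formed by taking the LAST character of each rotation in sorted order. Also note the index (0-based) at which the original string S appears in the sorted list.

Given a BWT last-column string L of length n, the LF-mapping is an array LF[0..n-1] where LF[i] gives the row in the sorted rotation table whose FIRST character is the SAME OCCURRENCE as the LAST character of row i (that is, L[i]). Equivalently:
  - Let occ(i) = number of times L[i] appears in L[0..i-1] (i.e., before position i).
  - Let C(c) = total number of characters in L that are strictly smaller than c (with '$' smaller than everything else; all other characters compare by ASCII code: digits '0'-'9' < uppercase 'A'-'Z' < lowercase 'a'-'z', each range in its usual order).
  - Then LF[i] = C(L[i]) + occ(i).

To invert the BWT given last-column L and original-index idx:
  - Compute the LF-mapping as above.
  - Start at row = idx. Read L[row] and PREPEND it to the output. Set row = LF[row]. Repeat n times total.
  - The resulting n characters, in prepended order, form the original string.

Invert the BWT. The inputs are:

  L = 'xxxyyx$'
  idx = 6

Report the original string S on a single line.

LF mapping: 1 2 3 5 6 4 0
Walk LF starting at row 6, prepending L[row]:
  step 1: row=6, L[6]='$', prepend. Next row=LF[6]=0
  step 2: row=0, L[0]='x', prepend. Next row=LF[0]=1
  step 3: row=1, L[1]='x', prepend. Next row=LF[1]=2
  step 4: row=2, L[2]='x', prepend. Next row=LF[2]=3
  step 5: row=3, L[3]='y', prepend. Next row=LF[3]=5
  step 6: row=5, L[5]='x', prepend. Next row=LF[5]=4
  step 7: row=4, L[4]='y', prepend. Next row=LF[4]=6
Reversed output: yxyxxx$

Answer: yxyxxx$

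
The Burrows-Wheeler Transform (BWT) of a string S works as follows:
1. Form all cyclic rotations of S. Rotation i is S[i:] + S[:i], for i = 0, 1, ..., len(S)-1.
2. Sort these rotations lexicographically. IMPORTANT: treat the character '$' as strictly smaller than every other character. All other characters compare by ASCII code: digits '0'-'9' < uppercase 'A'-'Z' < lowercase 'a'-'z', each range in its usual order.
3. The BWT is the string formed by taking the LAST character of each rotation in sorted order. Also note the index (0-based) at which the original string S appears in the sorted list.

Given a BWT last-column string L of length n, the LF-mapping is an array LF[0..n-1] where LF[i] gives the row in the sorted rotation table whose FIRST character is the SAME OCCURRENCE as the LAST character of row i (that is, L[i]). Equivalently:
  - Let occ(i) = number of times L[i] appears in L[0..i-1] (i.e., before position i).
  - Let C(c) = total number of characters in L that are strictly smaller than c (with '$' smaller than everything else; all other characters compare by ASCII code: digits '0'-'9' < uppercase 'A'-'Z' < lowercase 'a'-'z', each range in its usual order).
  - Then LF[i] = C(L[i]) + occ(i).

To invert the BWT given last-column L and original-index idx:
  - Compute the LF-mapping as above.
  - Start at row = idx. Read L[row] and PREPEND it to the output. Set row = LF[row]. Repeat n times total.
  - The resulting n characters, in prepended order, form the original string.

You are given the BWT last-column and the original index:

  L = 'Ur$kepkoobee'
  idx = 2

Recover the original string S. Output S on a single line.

LF mapping: 1 11 0 6 3 10 7 8 9 2 4 5
Walk LF starting at row 2, prepending L[row]:
  step 1: row=2, L[2]='$', prepend. Next row=LF[2]=0
  step 2: row=0, L[0]='U', prepend. Next row=LF[0]=1
  step 3: row=1, L[1]='r', prepend. Next row=LF[1]=11
  step 4: row=11, L[11]='e', prepend. Next row=LF[11]=5
  step 5: row=5, L[5]='p', prepend. Next row=LF[5]=10
  step 6: row=10, L[10]='e', prepend. Next row=LF[10]=4
  step 7: row=4, L[4]='e', prepend. Next row=LF[4]=3
  step 8: row=3, L[3]='k', prepend. Next row=LF[3]=6
  step 9: row=6, L[6]='k', prepend. Next row=LF[6]=7
  step 10: row=7, L[7]='o', prepend. Next row=LF[7]=8
  step 11: row=8, L[8]='o', prepend. Next row=LF[8]=9
  step 12: row=9, L[9]='b', prepend. Next row=LF[9]=2
Reversed output: bookkeeperU$

Answer: bookkeeperU$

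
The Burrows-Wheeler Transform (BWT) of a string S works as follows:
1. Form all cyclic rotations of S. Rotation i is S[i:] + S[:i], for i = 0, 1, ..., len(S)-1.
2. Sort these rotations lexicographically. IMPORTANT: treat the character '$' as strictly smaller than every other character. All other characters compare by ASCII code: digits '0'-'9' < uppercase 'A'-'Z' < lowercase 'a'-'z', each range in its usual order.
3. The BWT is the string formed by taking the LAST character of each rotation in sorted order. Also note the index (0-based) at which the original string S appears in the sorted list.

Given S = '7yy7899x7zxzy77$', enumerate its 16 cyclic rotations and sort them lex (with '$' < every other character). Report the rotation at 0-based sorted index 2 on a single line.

All 16 rotations (rotation i = S[i:]+S[:i]):
  rot[0] = 7yy7899x7zxzy77$
  rot[1] = yy7899x7zxzy77$7
  rot[2] = y7899x7zxzy77$7y
  rot[3] = 7899x7zxzy77$7yy
  rot[4] = 899x7zxzy77$7yy7
  rot[5] = 99x7zxzy77$7yy78
  rot[6] = 9x7zxzy77$7yy789
  rot[7] = x7zxzy77$7yy7899
  rot[8] = 7zxzy77$7yy7899x
  rot[9] = zxzy77$7yy7899x7
  rot[10] = xzy77$7yy7899x7z
  rot[11] = zy77$7yy7899x7zx
  rot[12] = y77$7yy7899x7zxz
  rot[13] = 77$7yy7899x7zxzy
  rot[14] = 7$7yy7899x7zxzy7
  rot[15] = $7yy7899x7zxzy77
Sorted (with $ < everything):
  sorted[0] = $7yy7899x7zxzy77
  sorted[1] = 7$7yy7899x7zxzy7
  sorted[2] = 77$7yy7899x7zxzy
  sorted[3] = 7899x7zxzy77$7yy
  sorted[4] = 7yy7899x7zxzy77$
  sorted[5] = 7zxzy77$7yy7899x
  sorted[6] = 899x7zxzy77$7yy7
  sorted[7] = 99x7zxzy77$7yy78
  sorted[8] = 9x7zxzy77$7yy789
  sorted[9] = x7zxzy77$7yy7899
  sorted[10] = xzy77$7yy7899x7z
  sorted[11] = y77$7yy7899x7zxz
  sorted[12] = y7899x7zxzy77$7y
  sorted[13] = yy7899x7zxzy77$7
  sorted[14] = zxzy77$7yy7899x7
  sorted[15] = zy77$7yy7899x7zx
sorted[2] = 77$7yy7899x7zxzy

Answer: 77$7yy7899x7zxzy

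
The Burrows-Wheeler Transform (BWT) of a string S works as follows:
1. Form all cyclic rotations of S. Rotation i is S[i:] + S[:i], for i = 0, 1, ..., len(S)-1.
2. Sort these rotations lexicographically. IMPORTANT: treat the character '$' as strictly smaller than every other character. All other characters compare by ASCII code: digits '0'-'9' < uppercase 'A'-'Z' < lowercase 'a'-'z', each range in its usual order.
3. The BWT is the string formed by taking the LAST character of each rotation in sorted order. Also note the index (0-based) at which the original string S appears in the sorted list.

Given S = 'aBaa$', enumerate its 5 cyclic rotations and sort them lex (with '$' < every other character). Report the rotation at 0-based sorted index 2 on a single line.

All 5 rotations (rotation i = S[i:]+S[:i]):
  rot[0] = aBaa$
  rot[1] = Baa$a
  rot[2] = aa$aB
  rot[3] = a$aBa
  rot[4] = $aBaa
Sorted (with $ < everything):
  sorted[0] = $aBaa
  sorted[1] = Baa$a
  sorted[2] = a$aBa
  sorted[3] = aBaa$
  sorted[4] = aa$aB
sorted[2] = a$aBa

Answer: a$aBa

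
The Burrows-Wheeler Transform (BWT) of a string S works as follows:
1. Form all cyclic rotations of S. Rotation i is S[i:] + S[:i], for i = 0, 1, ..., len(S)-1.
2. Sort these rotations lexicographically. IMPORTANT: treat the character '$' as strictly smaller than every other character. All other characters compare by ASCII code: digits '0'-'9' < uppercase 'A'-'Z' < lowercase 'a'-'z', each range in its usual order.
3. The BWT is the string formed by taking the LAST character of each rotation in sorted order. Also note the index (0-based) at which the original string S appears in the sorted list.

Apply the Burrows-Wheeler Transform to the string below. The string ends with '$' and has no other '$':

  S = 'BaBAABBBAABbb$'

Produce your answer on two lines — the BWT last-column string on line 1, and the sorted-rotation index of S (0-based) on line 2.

All 14 rotations (rotation i = S[i:]+S[:i]):
  rot[0] = BaBAABBBAABbb$
  rot[1] = aBAABBBAABbb$B
  rot[2] = BAABBBAABbb$Ba
  rot[3] = AABBBAABbb$BaB
  rot[4] = ABBBAABbb$BaBA
  rot[5] = BBBAABbb$BaBAA
  rot[6] = BBAABbb$BaBAAB
  rot[7] = BAABbb$BaBAABB
  rot[8] = AABbb$BaBAABBB
  rot[9] = ABbb$BaBAABBBA
  rot[10] = Bbb$BaBAABBBAA
  rot[11] = bb$BaBAABBBAAB
  rot[12] = b$BaBAABBBAABb
  rot[13] = $BaBAABBBAABbb
Sorted (with $ < everything):
  sorted[0] = $BaBAABBBAABbb  (last char: 'b')
  sorted[1] = AABBBAABbb$BaB  (last char: 'B')
  sorted[2] = AABbb$BaBAABBB  (last char: 'B')
  sorted[3] = ABBBAABbb$BaBA  (last char: 'A')
  sorted[4] = ABbb$BaBAABBBA  (last char: 'A')
  sorted[5] = BAABBBAABbb$Ba  (last char: 'a')
  sorted[6] = BAABbb$BaBAABB  (last char: 'B')
  sorted[7] = BBAABbb$BaBAAB  (last char: 'B')
  sorted[8] = BBBAABbb$BaBAA  (last char: 'A')
  sorted[9] = BaBAABBBAABbb$  (last char: '$')
  sorted[10] = Bbb$BaBAABBBAA  (last char: 'A')
  sorted[11] = aBAABBBAABbb$B  (last char: 'B')
  sorted[12] = b$BaBAABBBAABb  (last char: 'b')
  sorted[13] = bb$BaBAABBBAAB  (last char: 'B')
Last column: bBBAAaBBA$ABbB
Original string S is at sorted index 9

Answer: bBBAAaBBA$ABbB
9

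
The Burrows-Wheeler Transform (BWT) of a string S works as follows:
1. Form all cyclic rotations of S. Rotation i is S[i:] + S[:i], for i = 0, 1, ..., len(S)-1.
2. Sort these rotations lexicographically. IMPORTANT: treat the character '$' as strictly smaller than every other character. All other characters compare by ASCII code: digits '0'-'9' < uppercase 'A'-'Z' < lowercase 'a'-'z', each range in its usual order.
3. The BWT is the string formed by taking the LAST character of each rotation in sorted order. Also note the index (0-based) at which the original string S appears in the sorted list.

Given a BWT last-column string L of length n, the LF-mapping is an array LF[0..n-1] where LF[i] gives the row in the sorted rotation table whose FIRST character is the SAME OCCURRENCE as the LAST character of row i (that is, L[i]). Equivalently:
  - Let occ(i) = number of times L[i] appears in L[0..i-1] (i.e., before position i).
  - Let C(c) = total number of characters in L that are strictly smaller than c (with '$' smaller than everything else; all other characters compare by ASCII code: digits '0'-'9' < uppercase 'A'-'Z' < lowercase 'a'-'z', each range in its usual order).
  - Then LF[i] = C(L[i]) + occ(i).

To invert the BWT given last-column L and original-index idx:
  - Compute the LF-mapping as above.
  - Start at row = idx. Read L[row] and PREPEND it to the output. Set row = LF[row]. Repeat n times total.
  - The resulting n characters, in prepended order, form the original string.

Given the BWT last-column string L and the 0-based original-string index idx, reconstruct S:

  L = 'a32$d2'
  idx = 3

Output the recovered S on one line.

LF mapping: 4 3 1 0 5 2
Walk LF starting at row 3, prepending L[row]:
  step 1: row=3, L[3]='$', prepend. Next row=LF[3]=0
  step 2: row=0, L[0]='a', prepend. Next row=LF[0]=4
  step 3: row=4, L[4]='d', prepend. Next row=LF[4]=5
  step 4: row=5, L[5]='2', prepend. Next row=LF[5]=2
  step 5: row=2, L[2]='2', prepend. Next row=LF[2]=1
  step 6: row=1, L[1]='3', prepend. Next row=LF[1]=3
Reversed output: 322da$

Answer: 322da$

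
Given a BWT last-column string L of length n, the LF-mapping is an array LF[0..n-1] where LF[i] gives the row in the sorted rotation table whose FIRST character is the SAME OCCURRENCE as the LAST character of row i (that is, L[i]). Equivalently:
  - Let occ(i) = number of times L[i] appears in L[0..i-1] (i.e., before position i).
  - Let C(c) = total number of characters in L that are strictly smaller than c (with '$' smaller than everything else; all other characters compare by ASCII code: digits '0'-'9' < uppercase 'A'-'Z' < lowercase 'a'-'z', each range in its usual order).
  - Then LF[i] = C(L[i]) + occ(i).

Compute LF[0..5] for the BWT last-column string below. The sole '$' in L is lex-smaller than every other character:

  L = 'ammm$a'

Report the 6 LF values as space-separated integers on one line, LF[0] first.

Char counts: '$':1, 'a':2, 'm':3
C (first-col start): C('$')=0, C('a')=1, C('m')=3
L[0]='a': occ=0, LF[0]=C('a')+0=1+0=1
L[1]='m': occ=0, LF[1]=C('m')+0=3+0=3
L[2]='m': occ=1, LF[2]=C('m')+1=3+1=4
L[3]='m': occ=2, LF[3]=C('m')+2=3+2=5
L[4]='$': occ=0, LF[4]=C('$')+0=0+0=0
L[5]='a': occ=1, LF[5]=C('a')+1=1+1=2

Answer: 1 3 4 5 0 2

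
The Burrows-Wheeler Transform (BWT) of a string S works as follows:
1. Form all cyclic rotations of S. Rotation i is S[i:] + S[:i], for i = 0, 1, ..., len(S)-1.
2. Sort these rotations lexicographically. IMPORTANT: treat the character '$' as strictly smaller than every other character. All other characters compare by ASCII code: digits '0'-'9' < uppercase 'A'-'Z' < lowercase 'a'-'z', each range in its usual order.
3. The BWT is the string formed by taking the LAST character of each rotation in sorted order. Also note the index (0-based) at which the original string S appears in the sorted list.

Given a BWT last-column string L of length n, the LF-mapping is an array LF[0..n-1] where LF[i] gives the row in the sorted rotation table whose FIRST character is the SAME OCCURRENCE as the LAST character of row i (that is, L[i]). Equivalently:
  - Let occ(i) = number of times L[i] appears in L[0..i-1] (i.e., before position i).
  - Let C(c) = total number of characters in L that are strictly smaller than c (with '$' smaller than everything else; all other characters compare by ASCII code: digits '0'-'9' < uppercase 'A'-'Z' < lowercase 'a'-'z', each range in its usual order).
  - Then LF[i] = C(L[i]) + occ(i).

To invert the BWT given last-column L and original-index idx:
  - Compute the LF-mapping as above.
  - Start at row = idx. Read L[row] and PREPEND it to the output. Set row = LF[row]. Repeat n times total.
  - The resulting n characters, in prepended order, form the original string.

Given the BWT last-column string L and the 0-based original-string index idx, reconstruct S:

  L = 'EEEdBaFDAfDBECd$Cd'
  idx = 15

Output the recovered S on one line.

Answer: ddBEFDDEBCaCdfEAE$

Derivation:
LF mapping: 8 9 10 14 2 13 12 6 1 17 7 3 11 4 15 0 5 16
Walk LF starting at row 15, prepending L[row]:
  step 1: row=15, L[15]='$', prepend. Next row=LF[15]=0
  step 2: row=0, L[0]='E', prepend. Next row=LF[0]=8
  step 3: row=8, L[8]='A', prepend. Next row=LF[8]=1
  step 4: row=1, L[1]='E', prepend. Next row=LF[1]=9
  step 5: row=9, L[9]='f', prepend. Next row=LF[9]=17
  step 6: row=17, L[17]='d', prepend. Next row=LF[17]=16
  step 7: row=16, L[16]='C', prepend. Next row=LF[16]=5
  step 8: row=5, L[5]='a', prepend. Next row=LF[5]=13
  step 9: row=13, L[13]='C', prepend. Next row=LF[13]=4
  step 10: row=4, L[4]='B', prepend. Next row=LF[4]=2
  step 11: row=2, L[2]='E', prepend. Next row=LF[2]=10
  step 12: row=10, L[10]='D', prepend. Next row=LF[10]=7
  step 13: row=7, L[7]='D', prepend. Next row=LF[7]=6
  step 14: row=6, L[6]='F', prepend. Next row=LF[6]=12
  step 15: row=12, L[12]='E', prepend. Next row=LF[12]=11
  step 16: row=11, L[11]='B', prepend. Next row=LF[11]=3
  step 17: row=3, L[3]='d', prepend. Next row=LF[3]=14
  step 18: row=14, L[14]='d', prepend. Next row=LF[14]=15
Reversed output: ddBEFDDEBCaCdfEAE$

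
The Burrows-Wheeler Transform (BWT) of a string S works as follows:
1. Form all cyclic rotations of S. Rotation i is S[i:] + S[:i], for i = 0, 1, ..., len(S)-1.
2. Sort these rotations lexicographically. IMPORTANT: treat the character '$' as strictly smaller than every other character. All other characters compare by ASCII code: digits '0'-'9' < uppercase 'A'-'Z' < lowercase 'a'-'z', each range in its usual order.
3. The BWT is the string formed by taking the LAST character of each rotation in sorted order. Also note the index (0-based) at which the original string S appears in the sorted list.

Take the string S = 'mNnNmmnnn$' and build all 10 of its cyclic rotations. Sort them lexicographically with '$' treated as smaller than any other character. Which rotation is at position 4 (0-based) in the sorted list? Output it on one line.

All 10 rotations (rotation i = S[i:]+S[:i]):
  rot[0] = mNnNmmnnn$
  rot[1] = NnNmmnnn$m
  rot[2] = nNmmnnn$mN
  rot[3] = Nmmnnn$mNn
  rot[4] = mmnnn$mNnN
  rot[5] = mnnn$mNnNm
  rot[6] = nnn$mNnNmm
  rot[7] = nn$mNnNmmn
  rot[8] = n$mNnNmmnn
  rot[9] = $mNnNmmnnn
Sorted (with $ < everything):
  sorted[0] = $mNnNmmnnn
  sorted[1] = Nmmnnn$mNn
  sorted[2] = NnNmmnnn$m
  sorted[3] = mNnNmmnnn$
  sorted[4] = mmnnn$mNnN
  sorted[5] = mnnn$mNnNm
  sorted[6] = n$mNnNmmnn
  sorted[7] = nNmmnnn$mN
  sorted[8] = nn$mNnNmmn
  sorted[9] = nnn$mNnNmm
sorted[4] = mmnnn$mNnN

Answer: mmnnn$mNnN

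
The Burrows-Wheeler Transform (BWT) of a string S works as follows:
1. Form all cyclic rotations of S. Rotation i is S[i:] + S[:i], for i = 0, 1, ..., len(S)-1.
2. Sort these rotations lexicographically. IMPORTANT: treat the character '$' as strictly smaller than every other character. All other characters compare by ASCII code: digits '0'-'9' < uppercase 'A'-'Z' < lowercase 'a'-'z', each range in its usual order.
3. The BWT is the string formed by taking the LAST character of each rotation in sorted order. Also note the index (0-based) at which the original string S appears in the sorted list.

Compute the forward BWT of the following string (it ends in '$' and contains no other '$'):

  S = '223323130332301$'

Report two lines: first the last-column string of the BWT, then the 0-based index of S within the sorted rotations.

All 16 rotations (rotation i = S[i:]+S[:i]):
  rot[0] = 223323130332301$
  rot[1] = 23323130332301$2
  rot[2] = 3323130332301$22
  rot[3] = 323130332301$223
  rot[4] = 23130332301$2233
  rot[5] = 3130332301$22332
  rot[6] = 130332301$223323
  rot[7] = 30332301$2233231
  rot[8] = 0332301$22332313
  rot[9] = 332301$223323130
  rot[10] = 32301$2233231303
  rot[11] = 2301$22332313033
  rot[12] = 301$223323130332
  rot[13] = 01$2233231303323
  rot[14] = 1$22332313033230
  rot[15] = $223323130332301
Sorted (with $ < everything):
  sorted[0] = $223323130332301  (last char: '1')
  sorted[1] = 01$2233231303323  (last char: '3')
  sorted[2] = 0332301$22332313  (last char: '3')
  sorted[3] = 1$22332313033230  (last char: '0')
  sorted[4] = 130332301$223323  (last char: '3')
  sorted[5] = 223323130332301$  (last char: '$')
  sorted[6] = 2301$22332313033  (last char: '3')
  sorted[7] = 23130332301$2233  (last char: '3')
  sorted[8] = 23323130332301$2  (last char: '2')
  sorted[9] = 301$223323130332  (last char: '2')
  sorted[10] = 30332301$2233231  (last char: '1')
  sorted[11] = 3130332301$22332  (last char: '2')
  sorted[12] = 32301$2233231303  (last char: '3')
  sorted[13] = 323130332301$223  (last char: '3')
  sorted[14] = 332301$223323130  (last char: '0')
  sorted[15] = 3323130332301$22  (last char: '2')
Last column: 13303$3322123302
Original string S is at sorted index 5

Answer: 13303$3322123302
5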